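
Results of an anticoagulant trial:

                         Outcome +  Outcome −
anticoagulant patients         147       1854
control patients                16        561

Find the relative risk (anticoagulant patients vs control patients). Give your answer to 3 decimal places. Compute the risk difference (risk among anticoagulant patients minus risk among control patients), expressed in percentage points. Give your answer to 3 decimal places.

RR = 2.649; RD = 4.573

risk, anticoagulant patients = 147/2001 = 0.07346
risk, control patients = 16/577 = 0.02773
RR = 0.07346 / 0.02773 = 2.649
risk difference = 0.07346 − 0.02773 = 0.04573 → 4.573 percentage points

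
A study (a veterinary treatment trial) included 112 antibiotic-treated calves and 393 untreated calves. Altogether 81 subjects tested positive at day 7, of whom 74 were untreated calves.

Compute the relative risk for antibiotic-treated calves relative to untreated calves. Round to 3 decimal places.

antibiotic-treated calves with the outcome: 81 − 74 = 7
antibiotic-treated calves without the outcome: 112 − 7 = 105
untreated calves without the outcome: 393 − 74 = 319
risk, antibiotic-treated calves = 7/112 = 0.0625
risk, untreated calves = 74/393 = 0.1883
RR = 0.0625 / 0.1883 = 0.332

0.332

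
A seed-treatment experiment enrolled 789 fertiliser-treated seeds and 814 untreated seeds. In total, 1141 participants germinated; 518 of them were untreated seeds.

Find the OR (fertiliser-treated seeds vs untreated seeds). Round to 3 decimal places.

2.145

fertiliser-treated seeds with the outcome: 1141 − 518 = 623
fertiliser-treated seeds without the outcome: 789 − 623 = 166
untreated seeds without the outcome: 814 − 518 = 296
odds, fertiliser-treated seeds = 623/166 = 3.7530
odds, untreated seeds = 518/296 = 1.7500
OR = 3.7530 / 1.7500 = 2.145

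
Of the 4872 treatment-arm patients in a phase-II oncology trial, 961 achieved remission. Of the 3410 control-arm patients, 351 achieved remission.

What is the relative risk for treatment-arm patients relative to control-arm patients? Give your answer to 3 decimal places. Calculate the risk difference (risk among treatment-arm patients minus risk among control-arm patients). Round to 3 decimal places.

risk, treatment-arm patients = 961/4872 = 0.1972
risk, control-arm patients = 351/3410 = 0.1029
RR = 0.1972 / 0.1029 = 1.916
risk difference = 0.1972 − 0.1029 = 0.094

RR = 1.916; RD = 0.094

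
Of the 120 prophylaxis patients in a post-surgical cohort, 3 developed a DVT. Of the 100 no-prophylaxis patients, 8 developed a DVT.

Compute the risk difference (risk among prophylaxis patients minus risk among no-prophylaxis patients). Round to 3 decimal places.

RD ≈ -0.055

risk, prophylaxis patients = 3/120 = 0.02500
risk, no-prophylaxis patients = 8/100 = 0.08000
risk difference = 0.02500 − 0.08000 = -0.055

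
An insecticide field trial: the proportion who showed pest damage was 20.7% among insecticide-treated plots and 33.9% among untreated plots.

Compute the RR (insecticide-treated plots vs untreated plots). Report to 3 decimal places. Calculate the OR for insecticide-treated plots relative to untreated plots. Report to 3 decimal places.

RR = 0.611; OR = 0.509

RR = 0.2070 / 0.3390 = 0.611
odds, insecticide-treated plots = 0.2070/0.7930 = 0.2610
odds, untreated plots = 0.3390/0.6610 = 0.5129
OR = 0.2610 / 0.5129 = 0.509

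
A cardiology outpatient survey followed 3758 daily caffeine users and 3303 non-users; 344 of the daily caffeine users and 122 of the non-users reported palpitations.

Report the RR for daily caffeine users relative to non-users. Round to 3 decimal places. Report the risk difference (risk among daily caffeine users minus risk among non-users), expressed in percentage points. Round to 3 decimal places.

RR = 2.478; RD = 5.460

risk, daily caffeine users = 344/3758 = 0.09154
risk, non-users = 122/3303 = 0.03694
RR = 0.09154 / 0.03694 = 2.478
risk difference = 0.09154 − 0.03694 = 0.05460 → 5.460 percentage points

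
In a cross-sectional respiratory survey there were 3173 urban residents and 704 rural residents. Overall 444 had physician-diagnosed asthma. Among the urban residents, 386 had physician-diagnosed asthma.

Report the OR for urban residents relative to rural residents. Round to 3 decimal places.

urban residents without the outcome: 3173 − 386 = 2787
rural residents with the outcome: 444 − 386 = 58
rural residents without the outcome: 704 − 58 = 646
OR = (386 × 646) / (2787 × 58) = 249356/161646 ≈ 1.543

1.543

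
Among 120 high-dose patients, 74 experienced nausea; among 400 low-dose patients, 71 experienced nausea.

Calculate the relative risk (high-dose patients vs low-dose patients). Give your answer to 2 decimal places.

risk, high-dose patients = 74/120 = 0.6167
risk, low-dose patients = 71/400 = 0.1775
RR = 0.6167 / 0.1775 = 3.47

RR = 3.47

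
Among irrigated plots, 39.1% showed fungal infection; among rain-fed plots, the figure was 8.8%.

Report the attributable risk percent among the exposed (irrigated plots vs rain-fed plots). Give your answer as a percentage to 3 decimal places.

AR% = (0.3910 − 0.0880) / 0.3910 = 0.7749 → 77.494%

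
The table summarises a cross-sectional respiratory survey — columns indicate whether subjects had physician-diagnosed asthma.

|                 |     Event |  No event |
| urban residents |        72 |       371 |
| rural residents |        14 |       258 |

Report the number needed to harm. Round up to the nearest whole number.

NNH ≈ 10

risk, urban residents = 72/443 = 0.162528
risk, rural residents = 14/272 = 0.051471
absolute risk difference = 0.111058
1 / 0.111058 = 9.004 → round up → 10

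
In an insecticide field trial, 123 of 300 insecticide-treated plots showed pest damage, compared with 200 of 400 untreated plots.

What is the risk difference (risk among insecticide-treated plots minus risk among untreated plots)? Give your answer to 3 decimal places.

risk, insecticide-treated plots = 123/300 = 0.4100
risk, untreated plots = 200/400 = 0.5000
risk difference = 0.4100 − 0.5000 = -0.090

RD ≈ -0.090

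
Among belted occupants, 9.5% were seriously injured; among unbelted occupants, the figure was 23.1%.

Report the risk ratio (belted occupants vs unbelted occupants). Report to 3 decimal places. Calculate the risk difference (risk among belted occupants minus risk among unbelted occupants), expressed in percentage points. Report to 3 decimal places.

RR = 0.0950 / 0.2310 = 0.411
risk difference = 0.0950 − 0.2310 = -0.1360 → -13.600 percentage points

RR = 0.411; RD = -13.600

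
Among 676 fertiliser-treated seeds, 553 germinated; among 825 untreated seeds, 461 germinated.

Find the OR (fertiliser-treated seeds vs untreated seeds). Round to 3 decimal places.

OR = (553 × 364) / (123 × 461) = 201292/56703 ≈ 3.550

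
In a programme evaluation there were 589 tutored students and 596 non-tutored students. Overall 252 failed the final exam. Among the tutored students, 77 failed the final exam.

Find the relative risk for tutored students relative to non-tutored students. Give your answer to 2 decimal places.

0.45

tutored students without the outcome: 589 − 77 = 512
non-tutored students with the outcome: 252 − 77 = 175
non-tutored students without the outcome: 596 − 175 = 421
risk, tutored students = 77/589 = 0.1307
risk, non-tutored students = 175/596 = 0.2936
RR = 0.1307 / 0.2936 = 0.45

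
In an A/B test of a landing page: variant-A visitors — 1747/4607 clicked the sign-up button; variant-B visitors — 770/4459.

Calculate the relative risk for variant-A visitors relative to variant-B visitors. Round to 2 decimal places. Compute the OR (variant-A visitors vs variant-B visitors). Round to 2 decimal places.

RR = 2.20; OR = 2.93

risk, variant-A visitors = 1747/4607 = 0.3792
risk, variant-B visitors = 770/4459 = 0.1727
RR = 0.3792 / 0.1727 = 2.20
odds, variant-A visitors = 1747/2860 = 0.6108
odds, variant-B visitors = 770/3689 = 0.2087
OR = 0.6108 / 0.2087 = 2.93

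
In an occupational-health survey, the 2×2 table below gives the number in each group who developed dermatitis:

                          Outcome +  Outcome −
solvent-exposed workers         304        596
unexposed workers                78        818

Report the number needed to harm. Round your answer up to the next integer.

NNH ≈ 4

risk, solvent-exposed workers = 304/900 = 0.337778
risk, unexposed workers = 78/896 = 0.087054
absolute risk difference = 0.250724
1 / 0.250724 = 3.988 → round up → 4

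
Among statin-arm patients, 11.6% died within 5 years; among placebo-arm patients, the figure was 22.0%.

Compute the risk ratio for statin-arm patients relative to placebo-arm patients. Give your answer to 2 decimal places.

RR = 0.1160 / 0.2200 = 0.53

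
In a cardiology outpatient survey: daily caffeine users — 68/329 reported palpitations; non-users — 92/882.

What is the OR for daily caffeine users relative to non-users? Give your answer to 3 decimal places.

OR = (68 × 790) / (261 × 92) = 53720/24012 ≈ 2.237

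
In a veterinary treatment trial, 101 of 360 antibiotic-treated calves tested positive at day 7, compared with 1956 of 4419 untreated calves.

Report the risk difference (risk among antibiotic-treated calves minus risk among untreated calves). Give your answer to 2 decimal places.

RD = -0.16

risk, antibiotic-treated calves = 101/360 = 0.2806
risk, untreated calves = 1956/4419 = 0.4426
risk difference = 0.2806 − 0.4426 = -0.16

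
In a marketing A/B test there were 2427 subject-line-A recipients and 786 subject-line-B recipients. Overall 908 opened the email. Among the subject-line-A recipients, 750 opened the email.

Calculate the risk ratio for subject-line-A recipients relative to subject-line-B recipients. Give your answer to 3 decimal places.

subject-line-A recipients without the outcome: 2427 − 750 = 1677
subject-line-B recipients with the outcome: 908 − 750 = 158
subject-line-B recipients without the outcome: 786 − 158 = 628
risk, subject-line-A recipients = 750/2427 = 0.3090
risk, subject-line-B recipients = 158/786 = 0.2010
RR = 0.3090 / 0.2010 = 1.537

1.537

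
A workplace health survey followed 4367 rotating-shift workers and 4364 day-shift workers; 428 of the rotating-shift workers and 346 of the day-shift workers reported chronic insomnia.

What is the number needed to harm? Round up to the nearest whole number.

NNH: 54

risk, rotating-shift workers = 428/4367 = 0.098008
risk, day-shift workers = 346/4364 = 0.079285
absolute risk difference = 0.018723
1 / 0.018723 = 53.410 → round up → 54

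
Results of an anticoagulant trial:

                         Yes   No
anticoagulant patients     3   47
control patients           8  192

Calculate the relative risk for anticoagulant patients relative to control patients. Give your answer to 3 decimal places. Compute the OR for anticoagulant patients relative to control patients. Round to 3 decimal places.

risk, anticoagulant patients = 3/50 = 0.06000
risk, control patients = 8/200 = 0.04000
RR = 0.06000 / 0.04000 = 1.500
OR = (3 × 192) / (47 × 8) = 576/376 ≈ 1.532

RR = 1.500; OR = 1.532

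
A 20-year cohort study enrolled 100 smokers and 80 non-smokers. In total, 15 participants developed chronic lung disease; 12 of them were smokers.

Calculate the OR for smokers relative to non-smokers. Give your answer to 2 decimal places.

3.50

smokers without the outcome: 100 − 12 = 88
non-smokers with the outcome: 15 − 12 = 3
non-smokers without the outcome: 80 − 3 = 77
OR = (12 × 77) / (88 × 3) = 924/264 ≈ 3.50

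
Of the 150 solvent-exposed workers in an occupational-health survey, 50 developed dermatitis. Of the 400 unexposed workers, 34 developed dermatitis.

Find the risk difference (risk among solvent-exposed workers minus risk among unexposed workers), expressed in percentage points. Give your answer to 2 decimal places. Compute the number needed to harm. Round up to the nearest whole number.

RD = 24.83; NNH = 5

risk, solvent-exposed workers = 50/150 = 0.3333
risk, unexposed workers = 34/400 = 0.0850
risk difference = 0.3333 − 0.0850 = 0.2483 → 24.83 percentage points
absolute risk difference = 0.248333
1 / 0.248333 = 4.027 → round up → 5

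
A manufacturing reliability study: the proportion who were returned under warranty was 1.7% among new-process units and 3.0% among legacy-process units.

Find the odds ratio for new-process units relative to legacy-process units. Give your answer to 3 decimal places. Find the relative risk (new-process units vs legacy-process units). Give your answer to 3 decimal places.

odds, new-process units = 0.01700/0.98300 = 0.01729
odds, legacy-process units = 0.03000/0.97000 = 0.03093
OR = 0.01729 / 0.03093 = 0.559
RR = 0.01700 / 0.03000 = 0.567

OR = 0.559; RR = 0.567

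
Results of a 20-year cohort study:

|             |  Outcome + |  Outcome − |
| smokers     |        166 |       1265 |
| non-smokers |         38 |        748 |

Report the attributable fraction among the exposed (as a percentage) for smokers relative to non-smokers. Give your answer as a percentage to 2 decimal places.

risk, smokers = 166/1431 = 0.11600
risk, non-smokers = 38/786 = 0.04835
AR% = (0.11600 − 0.04835) / 0.11600 = 0.5832 → 58.32%

AR% = 58.32%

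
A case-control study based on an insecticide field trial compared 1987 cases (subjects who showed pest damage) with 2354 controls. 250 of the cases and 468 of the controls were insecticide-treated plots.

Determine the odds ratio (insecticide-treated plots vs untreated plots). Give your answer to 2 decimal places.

odds, insecticide-treated plots = 250/468 = 0.5342
odds, untreated plots = 1737/1886 = 0.9210
OR = 0.5342 / 0.9210 = 0.58

OR = 0.58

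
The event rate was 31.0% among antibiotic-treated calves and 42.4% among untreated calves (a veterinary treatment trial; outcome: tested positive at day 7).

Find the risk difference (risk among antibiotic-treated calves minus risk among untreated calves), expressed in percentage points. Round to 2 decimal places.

risk difference = 0.3100 − 0.4240 = -0.1140 → -11.40 percentage points

RD: -11.40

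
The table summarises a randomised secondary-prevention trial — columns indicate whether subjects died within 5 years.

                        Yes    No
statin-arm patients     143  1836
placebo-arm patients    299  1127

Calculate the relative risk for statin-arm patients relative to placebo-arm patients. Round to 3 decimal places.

risk, statin-arm patients = 143/1979 = 0.0723
risk, placebo-arm patients = 299/1426 = 0.2097
RR = 0.0723 / 0.2097 = 0.345

RR = 0.345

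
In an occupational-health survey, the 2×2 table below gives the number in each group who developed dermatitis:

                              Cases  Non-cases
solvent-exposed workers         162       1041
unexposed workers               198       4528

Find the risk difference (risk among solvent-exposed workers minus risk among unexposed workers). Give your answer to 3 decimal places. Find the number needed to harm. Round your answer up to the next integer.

risk, solvent-exposed workers = 162/1203 = 0.13466
risk, unexposed workers = 198/4726 = 0.04190
risk difference = 0.13466 − 0.04190 = 0.093
absolute risk difference = 0.092767
1 / 0.092767 = 10.780 → round up → 11

RD = 0.093; NNH = 11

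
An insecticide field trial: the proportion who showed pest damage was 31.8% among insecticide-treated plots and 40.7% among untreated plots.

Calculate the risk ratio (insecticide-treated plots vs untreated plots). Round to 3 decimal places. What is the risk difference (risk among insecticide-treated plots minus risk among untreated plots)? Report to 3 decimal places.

RR = 0.781; RD = -0.089

RR = 0.3180 / 0.4070 = 0.781
risk difference = 0.3180 − 0.4070 = -0.089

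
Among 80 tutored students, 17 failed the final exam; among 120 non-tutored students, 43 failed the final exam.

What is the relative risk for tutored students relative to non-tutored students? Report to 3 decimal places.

risk, tutored students = 17/80 = 0.2125
risk, non-tutored students = 43/120 = 0.3583
RR = 0.2125 / 0.3583 = 0.593

0.593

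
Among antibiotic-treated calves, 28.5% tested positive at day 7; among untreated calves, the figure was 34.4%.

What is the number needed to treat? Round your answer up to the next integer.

NNT: 17

absolute risk difference = 0.059000
1 / 0.059000 = 16.949 → round up → 17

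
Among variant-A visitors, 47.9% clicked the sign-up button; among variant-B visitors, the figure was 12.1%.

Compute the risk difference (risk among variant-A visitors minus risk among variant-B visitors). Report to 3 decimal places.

risk difference = 0.4790 − 0.1210 = 0.358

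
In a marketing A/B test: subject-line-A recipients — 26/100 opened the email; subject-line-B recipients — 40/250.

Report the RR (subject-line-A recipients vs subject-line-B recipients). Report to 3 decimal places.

risk, subject-line-A recipients = 26/100 = 0.2600
risk, subject-line-B recipients = 40/250 = 0.1600
RR = 0.2600 / 0.1600 = 1.625

RR: 1.625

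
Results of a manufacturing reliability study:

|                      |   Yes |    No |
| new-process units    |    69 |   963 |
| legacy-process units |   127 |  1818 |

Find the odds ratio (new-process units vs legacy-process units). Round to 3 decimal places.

OR = (69 × 1818) / (963 × 127) = 125442/122301 ≈ 1.026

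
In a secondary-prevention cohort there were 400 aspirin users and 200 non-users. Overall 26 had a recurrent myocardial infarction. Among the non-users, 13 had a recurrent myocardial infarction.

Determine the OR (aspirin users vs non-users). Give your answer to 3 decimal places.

0.483

aspirin users with the outcome: 26 − 13 = 13
aspirin users without the outcome: 400 − 13 = 387
non-users without the outcome: 200 − 13 = 187
OR = (13 × 187) / (387 × 13) = 2431/5031 ≈ 0.483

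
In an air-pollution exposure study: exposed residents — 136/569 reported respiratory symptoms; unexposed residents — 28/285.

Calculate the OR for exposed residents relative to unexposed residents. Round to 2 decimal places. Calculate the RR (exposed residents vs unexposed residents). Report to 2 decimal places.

OR = (136 × 257) / (433 × 28) = 34952/12124 ≈ 2.88
risk, exposed residents = 136/569 = 0.2390
risk, unexposed residents = 28/285 = 0.0982
RR = 0.2390 / 0.0982 = 2.43

OR = 2.88; RR = 2.43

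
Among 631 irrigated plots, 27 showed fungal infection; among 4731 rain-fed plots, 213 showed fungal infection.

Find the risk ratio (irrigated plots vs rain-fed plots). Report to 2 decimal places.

0.95

risk, irrigated plots = 27/631 = 0.04279
risk, rain-fed plots = 213/4731 = 0.04502
RR = 0.04279 / 0.04502 = 0.95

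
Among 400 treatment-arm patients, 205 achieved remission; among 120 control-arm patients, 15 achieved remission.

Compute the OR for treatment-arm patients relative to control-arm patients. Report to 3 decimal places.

OR = (205 × 105) / (195 × 15) = 21525/2925 ≈ 7.359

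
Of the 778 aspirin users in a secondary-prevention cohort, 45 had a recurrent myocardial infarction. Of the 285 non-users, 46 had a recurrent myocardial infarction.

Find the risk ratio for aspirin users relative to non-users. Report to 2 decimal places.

0.36

risk, aspirin users = 45/778 = 0.0578
risk, non-users = 46/285 = 0.1614
RR = 0.0578 / 0.1614 = 0.36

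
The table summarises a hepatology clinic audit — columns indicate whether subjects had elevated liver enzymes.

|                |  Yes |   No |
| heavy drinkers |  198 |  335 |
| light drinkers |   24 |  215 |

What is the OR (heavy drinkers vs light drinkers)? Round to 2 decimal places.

OR = (198 × 215) / (335 × 24) = 42570/8040 ≈ 5.29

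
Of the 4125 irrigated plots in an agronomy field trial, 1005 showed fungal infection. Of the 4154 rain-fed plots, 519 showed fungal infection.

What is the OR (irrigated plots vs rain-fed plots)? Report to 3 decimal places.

OR ≈ 2.256

odds, irrigated plots = 1005/3120 = 0.3221
odds, rain-fed plots = 519/3635 = 0.1428
OR = 0.3221 / 0.1428 = 2.256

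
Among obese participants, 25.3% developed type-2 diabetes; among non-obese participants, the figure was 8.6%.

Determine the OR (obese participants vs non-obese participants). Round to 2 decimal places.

3.60

odds, obese participants = 0.2530/0.7470 = 0.3387
odds, non-obese participants = 0.0860/0.9140 = 0.0941
OR = 0.3387 / 0.0941 = 3.60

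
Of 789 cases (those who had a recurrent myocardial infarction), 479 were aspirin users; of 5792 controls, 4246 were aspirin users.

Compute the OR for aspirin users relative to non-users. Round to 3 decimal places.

OR = (479 × 1546) / (4246 × 310) = 740534/1316260 ≈ 0.563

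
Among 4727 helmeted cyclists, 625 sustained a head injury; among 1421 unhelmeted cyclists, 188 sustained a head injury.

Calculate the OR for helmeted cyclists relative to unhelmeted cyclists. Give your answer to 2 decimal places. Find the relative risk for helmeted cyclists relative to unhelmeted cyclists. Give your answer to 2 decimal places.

OR = 1.00; RR = 1.00

OR = (625 × 1233) / (4102 × 188) = 770625/771176 ≈ 1.00
risk, helmeted cyclists = 625/4727 = 0.1322
risk, unhelmeted cyclists = 188/1421 = 0.1323
RR = 0.1322 / 0.1323 = 1.00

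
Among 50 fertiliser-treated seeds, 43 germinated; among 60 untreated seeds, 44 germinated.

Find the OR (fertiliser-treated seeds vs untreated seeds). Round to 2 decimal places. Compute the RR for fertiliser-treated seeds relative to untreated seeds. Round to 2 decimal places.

OR = (43 × 16) / (7 × 44) = 688/308 ≈ 2.23
risk, fertiliser-treated seeds = 43/50 = 0.8600
risk, untreated seeds = 44/60 = 0.7333
RR = 0.8600 / 0.7333 = 1.17

OR = 2.23; RR = 1.17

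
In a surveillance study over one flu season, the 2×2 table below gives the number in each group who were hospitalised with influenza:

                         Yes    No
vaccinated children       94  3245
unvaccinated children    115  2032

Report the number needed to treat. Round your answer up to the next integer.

NNT: 40

risk, vaccinated children = 94/3339 = 0.028152
risk, unvaccinated children = 115/2147 = 0.053563
absolute risk difference = 0.025411
1 / 0.025411 = 39.353 → round up → 40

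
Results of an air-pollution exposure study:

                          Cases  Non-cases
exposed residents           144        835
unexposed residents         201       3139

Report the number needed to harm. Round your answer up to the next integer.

12

risk, exposed residents = 144/979 = 0.147089
risk, unexposed residents = 201/3340 = 0.060180
absolute risk difference = 0.086909
1 / 0.086909 = 11.506 → round up → 12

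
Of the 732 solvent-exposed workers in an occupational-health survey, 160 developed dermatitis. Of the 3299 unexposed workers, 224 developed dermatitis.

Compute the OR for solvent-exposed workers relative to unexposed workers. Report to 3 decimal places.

OR = (160 × 3075) / (572 × 224) = 492000/128128 ≈ 3.840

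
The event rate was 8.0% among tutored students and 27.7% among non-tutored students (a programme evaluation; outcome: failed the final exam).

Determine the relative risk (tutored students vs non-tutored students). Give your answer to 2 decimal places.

RR = 0.0800 / 0.2770 = 0.29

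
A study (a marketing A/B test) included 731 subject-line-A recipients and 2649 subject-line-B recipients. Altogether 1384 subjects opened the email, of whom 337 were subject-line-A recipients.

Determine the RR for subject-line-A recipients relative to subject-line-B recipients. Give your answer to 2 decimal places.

RR = 1.17

subject-line-A recipients without the outcome: 731 − 337 = 394
subject-line-B recipients with the outcome: 1384 − 337 = 1047
subject-line-B recipients without the outcome: 2649 − 1047 = 1602
risk, subject-line-A recipients = 337/731 = 0.4610
risk, subject-line-B recipients = 1047/2649 = 0.3952
RR = 0.4610 / 0.3952 = 1.17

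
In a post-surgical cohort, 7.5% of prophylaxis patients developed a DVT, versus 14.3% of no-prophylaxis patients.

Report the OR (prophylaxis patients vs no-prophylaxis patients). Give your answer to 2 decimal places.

OR: 0.49

odds, prophylaxis patients = 0.0750/0.9250 = 0.0811
odds, no-prophylaxis patients = 0.1430/0.8570 = 0.1669
OR = 0.0811 / 0.1669 = 0.49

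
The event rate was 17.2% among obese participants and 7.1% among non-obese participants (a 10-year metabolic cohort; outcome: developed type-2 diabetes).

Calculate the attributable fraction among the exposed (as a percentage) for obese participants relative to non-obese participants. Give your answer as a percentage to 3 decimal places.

AR% = (0.1720 − 0.0710) / 0.1720 = 0.5872 → 58.721%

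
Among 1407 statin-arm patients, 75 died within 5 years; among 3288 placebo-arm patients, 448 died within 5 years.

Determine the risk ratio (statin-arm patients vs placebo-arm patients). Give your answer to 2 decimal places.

RR = 0.39

risk, statin-arm patients = 75/1407 = 0.0533
risk, placebo-arm patients = 448/3288 = 0.1363
RR = 0.0533 / 0.1363 = 0.39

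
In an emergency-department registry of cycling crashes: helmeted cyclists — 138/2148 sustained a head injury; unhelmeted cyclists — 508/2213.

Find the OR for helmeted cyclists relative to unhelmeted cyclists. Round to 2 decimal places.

OR: 0.23

odds, helmeted cyclists = 138/2010 = 0.0687
odds, unhelmeted cyclists = 508/1705 = 0.2979
OR = 0.0687 / 0.2979 = 0.23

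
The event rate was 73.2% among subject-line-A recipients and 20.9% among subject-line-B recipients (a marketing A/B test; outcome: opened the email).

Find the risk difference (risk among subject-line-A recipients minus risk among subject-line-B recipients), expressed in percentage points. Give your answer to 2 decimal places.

RD = 52.30

risk difference = 0.7320 − 0.2090 = 0.5230 → 52.30 percentage points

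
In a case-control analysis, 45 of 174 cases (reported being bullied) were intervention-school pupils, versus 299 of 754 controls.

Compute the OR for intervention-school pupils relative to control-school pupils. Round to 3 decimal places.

OR = (45 × 455) / (299 × 129) = 20475/38571 ≈ 0.531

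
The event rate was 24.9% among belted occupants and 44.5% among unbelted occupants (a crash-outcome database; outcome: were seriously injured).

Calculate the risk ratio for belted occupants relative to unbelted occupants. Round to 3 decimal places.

RR = 0.2490 / 0.4450 = 0.560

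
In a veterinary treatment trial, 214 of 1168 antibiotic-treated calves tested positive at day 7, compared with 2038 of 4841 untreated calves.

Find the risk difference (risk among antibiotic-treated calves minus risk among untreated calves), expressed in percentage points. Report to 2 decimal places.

RD: -23.78

risk, antibiotic-treated calves = 214/1168 = 0.1832
risk, untreated calves = 2038/4841 = 0.4210
risk difference = 0.1832 − 0.4210 = -0.2378 → -23.78 percentage points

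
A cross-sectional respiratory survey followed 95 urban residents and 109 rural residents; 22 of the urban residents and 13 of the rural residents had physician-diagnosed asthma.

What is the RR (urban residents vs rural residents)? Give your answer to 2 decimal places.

risk, urban residents = 22/95 = 0.2316
risk, rural residents = 13/109 = 0.1193
RR = 0.2316 / 0.1193 = 1.94

RR = 1.94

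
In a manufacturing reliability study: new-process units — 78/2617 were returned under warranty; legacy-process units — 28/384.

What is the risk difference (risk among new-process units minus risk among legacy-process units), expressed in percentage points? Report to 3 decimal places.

risk, new-process units = 78/2617 = 0.02981
risk, legacy-process units = 28/384 = 0.07292
risk difference = 0.02981 − 0.07292 = -0.04311 → -4.311 percentage points

-4.311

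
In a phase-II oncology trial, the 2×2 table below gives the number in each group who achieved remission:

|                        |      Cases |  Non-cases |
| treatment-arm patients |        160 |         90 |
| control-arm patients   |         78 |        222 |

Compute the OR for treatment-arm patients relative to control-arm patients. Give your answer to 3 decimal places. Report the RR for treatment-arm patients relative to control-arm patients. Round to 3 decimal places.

OR = 5.060; RR = 2.462

OR = (160 × 222) / (90 × 78) = 35520/7020 ≈ 5.060
risk, treatment-arm patients = 160/250 = 0.6400
risk, control-arm patients = 78/300 = 0.2600
RR = 0.6400 / 0.2600 = 2.462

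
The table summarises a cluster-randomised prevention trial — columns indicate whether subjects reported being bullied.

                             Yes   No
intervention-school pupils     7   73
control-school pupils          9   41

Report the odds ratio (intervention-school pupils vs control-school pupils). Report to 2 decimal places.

0.44

odds, intervention-school pupils = 7/73 = 0.0959
odds, control-school pupils = 9/41 = 0.2195
OR = 0.0959 / 0.2195 = 0.44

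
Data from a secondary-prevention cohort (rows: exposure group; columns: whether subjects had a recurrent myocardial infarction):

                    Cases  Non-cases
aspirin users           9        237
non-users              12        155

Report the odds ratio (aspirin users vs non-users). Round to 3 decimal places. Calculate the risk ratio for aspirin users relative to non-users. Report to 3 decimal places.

OR = 0.491; RR = 0.509

OR = (9 × 155) / (237 × 12) = 1395/2844 ≈ 0.491
risk, aspirin users = 9/246 = 0.03659
risk, non-users = 12/167 = 0.07186
RR = 0.03659 / 0.07186 = 0.509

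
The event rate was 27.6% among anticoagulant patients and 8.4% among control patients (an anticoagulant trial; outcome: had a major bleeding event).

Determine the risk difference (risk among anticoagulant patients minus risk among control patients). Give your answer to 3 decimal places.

risk difference = 0.2760 − 0.0840 = 0.192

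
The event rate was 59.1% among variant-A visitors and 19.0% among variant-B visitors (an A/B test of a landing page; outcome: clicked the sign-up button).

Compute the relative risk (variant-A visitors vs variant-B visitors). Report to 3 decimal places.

RR = 0.5910 / 0.1900 = 3.111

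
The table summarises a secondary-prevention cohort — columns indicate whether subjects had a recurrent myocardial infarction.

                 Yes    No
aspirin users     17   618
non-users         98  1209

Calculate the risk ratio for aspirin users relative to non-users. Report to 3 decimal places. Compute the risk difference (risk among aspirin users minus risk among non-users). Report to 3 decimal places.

RR = 0.357; RD = -0.048

risk, aspirin users = 17/635 = 0.02677
risk, non-users = 98/1307 = 0.07498
RR = 0.02677 / 0.07498 = 0.357
risk difference = 0.02677 − 0.07498 = -0.048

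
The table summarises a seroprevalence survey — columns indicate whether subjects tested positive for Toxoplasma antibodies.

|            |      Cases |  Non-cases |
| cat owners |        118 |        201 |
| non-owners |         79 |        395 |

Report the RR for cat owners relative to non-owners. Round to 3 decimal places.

risk, cat owners = 118/319 = 0.3699
risk, non-owners = 79/474 = 0.1667
RR = 0.3699 / 0.1667 = 2.219

2.219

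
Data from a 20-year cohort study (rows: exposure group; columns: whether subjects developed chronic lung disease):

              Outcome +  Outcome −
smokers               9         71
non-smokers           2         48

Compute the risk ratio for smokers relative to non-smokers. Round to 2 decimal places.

risk, smokers = 9/80 = 0.11250
risk, non-smokers = 2/50 = 0.04000
RR = 0.11250 / 0.04000 = 2.81

2.81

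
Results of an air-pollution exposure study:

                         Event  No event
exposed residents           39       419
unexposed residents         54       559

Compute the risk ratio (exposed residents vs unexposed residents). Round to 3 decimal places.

RR: 0.967

risk, exposed residents = 39/458 = 0.0852
risk, unexposed residents = 54/613 = 0.0881
RR = 0.0852 / 0.0881 = 0.967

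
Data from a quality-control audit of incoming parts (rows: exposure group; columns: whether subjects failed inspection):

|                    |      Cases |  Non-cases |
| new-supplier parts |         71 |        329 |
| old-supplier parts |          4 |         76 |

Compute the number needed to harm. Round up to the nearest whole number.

8

risk, new-supplier parts = 71/400 = 0.177500
risk, old-supplier parts = 4/80 = 0.050000
absolute risk difference = 0.127500
1 / 0.127500 = 7.843 → round up → 8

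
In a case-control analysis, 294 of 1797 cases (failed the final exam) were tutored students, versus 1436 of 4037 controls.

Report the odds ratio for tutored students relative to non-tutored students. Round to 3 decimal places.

0.354

odds, tutored students = 294/1436 = 0.2047
odds, non-tutored students = 1503/2601 = 0.5779
OR = 0.2047 / 0.5779 = 0.354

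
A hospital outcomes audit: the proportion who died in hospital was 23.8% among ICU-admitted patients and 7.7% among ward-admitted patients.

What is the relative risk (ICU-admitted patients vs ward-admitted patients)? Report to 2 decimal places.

RR = 0.2380 / 0.0770 = 3.09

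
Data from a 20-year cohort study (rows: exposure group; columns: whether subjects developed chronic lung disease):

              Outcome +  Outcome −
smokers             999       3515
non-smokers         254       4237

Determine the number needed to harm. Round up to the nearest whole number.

7

risk, smokers = 999/4514 = 0.221311
risk, non-smokers = 254/4491 = 0.056558
absolute risk difference = 0.164754
1 / 0.164754 = 6.070 → round up → 7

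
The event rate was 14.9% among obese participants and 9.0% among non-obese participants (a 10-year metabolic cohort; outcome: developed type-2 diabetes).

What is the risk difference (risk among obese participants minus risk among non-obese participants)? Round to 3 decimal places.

risk difference = 0.1490 − 0.0900 = 0.059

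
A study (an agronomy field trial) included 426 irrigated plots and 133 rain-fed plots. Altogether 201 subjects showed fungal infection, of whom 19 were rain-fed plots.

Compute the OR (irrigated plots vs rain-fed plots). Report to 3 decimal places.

irrigated plots with the outcome: 201 − 19 = 182
irrigated plots without the outcome: 426 − 182 = 244
rain-fed plots without the outcome: 133 − 19 = 114
odds, irrigated plots = 182/244 = 0.7459
odds, rain-fed plots = 19/114 = 0.1667
OR = 0.7459 / 0.1667 = 4.475

OR ≈ 4.475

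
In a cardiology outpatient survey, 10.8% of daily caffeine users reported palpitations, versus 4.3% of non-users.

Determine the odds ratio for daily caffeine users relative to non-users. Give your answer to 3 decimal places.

odds, daily caffeine users = 0.10800/0.89200 = 0.12108
odds, non-users = 0.04300/0.95700 = 0.04493
OR = 0.12108 / 0.04493 = 2.695

2.695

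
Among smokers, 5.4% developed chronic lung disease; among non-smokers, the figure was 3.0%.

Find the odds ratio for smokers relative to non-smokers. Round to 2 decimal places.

OR ≈ 1.85

odds, smokers = 0.05400/0.94600 = 0.05708
odds, non-smokers = 0.03000/0.97000 = 0.03093
OR = 0.05708 / 0.03093 = 1.85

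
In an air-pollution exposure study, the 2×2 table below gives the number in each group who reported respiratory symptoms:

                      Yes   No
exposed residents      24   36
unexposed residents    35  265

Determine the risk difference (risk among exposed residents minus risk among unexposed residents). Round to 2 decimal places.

RD = 0.28

risk, exposed residents = 24/60 = 0.4000
risk, unexposed residents = 35/300 = 0.1167
risk difference = 0.4000 − 0.1167 = 0.28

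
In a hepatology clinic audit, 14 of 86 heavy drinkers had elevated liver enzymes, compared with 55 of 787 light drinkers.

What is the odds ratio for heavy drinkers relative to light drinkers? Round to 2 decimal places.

OR = (14 × 732) / (72 × 55) = 10248/3960 ≈ 2.59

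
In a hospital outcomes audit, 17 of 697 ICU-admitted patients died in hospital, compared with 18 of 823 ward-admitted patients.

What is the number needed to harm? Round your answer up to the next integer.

NNH = 397

risk, ICU-admitted patients = 17/697 = 0.024390
risk, ward-admitted patients = 18/823 = 0.021871
absolute risk difference = 0.002519
1 / 0.002519 = 396.983 → round up → 397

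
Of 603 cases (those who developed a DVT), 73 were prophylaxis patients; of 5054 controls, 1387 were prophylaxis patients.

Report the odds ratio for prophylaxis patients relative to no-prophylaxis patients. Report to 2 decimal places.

OR = (73 × 3667) / (1387 × 530) = 267691/735110 ≈ 0.36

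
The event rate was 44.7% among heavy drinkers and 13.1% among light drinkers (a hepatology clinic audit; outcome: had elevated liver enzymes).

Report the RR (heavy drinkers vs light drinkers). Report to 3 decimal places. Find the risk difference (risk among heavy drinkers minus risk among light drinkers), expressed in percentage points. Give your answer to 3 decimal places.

RR = 3.412; RD = 31.600

RR = 0.4470 / 0.1310 = 3.412
risk difference = 0.4470 − 0.1310 = 0.3160 → 31.600 percentage points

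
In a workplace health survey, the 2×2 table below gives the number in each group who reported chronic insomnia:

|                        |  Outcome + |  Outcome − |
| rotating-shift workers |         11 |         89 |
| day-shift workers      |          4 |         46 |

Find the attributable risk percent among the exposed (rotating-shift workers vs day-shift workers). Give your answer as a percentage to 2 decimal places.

27.27%

risk, rotating-shift workers = 11/100 = 0.1100
risk, day-shift workers = 4/50 = 0.0800
AR% = (0.1100 − 0.0800) / 0.1100 = 0.2727 → 27.27%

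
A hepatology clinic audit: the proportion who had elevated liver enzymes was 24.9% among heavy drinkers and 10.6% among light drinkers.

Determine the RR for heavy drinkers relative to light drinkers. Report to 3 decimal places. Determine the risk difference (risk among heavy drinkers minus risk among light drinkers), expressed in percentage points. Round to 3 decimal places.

RR = 2.349; RD = 14.300

RR = 0.2490 / 0.1060 = 2.349
risk difference = 0.2490 − 0.1060 = 0.1430 → 14.300 percentage points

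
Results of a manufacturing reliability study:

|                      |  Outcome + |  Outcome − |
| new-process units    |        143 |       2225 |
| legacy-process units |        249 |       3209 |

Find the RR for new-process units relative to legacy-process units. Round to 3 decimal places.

risk, new-process units = 143/2368 = 0.0604
risk, legacy-process units = 249/3458 = 0.0720
RR = 0.0604 / 0.0720 = 0.839

0.839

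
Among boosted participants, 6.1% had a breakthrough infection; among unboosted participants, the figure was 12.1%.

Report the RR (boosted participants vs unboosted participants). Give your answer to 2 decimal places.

RR = 0.0610 / 0.1210 = 0.50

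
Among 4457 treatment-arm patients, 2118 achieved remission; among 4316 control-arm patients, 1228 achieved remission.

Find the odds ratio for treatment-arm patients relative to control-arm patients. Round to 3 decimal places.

2.277

odds, treatment-arm patients = 2118/2339 = 0.9055
odds, control-arm patients = 1228/3088 = 0.3977
OR = 0.9055 / 0.3977 = 2.277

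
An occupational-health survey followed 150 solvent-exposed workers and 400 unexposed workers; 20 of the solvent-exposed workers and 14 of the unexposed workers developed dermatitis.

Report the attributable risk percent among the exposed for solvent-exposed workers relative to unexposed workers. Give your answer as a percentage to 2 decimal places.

73.75%

risk, solvent-exposed workers = 20/150 = 0.13333
risk, unexposed workers = 14/400 = 0.03500
AR% = (0.13333 − 0.03500) / 0.13333 = 0.7375 → 73.75%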